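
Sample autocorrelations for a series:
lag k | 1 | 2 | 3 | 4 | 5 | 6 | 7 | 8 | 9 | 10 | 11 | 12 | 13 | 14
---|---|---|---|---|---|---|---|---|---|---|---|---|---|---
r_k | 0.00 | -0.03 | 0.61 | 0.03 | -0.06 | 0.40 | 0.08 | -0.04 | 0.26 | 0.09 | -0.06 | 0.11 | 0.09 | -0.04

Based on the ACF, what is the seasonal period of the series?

3

The largest autocorrelation is r_3 = 0.61, with weaker echoes at lags 6 (0.40) and 9 (0.26); the remaining lags stay at or below 0.11.
The dominant spike at lag 3 indicates a seasonal period of 3.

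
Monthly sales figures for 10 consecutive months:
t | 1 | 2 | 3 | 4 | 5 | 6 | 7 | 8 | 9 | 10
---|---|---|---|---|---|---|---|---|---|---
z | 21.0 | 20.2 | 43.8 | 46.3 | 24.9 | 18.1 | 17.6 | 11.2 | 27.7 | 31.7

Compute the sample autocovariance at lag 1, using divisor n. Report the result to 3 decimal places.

Mean z̄ = (21.0 + 20.2 + 43.8 + 46.3 + 24.9 + 18.1 + 17.6 + 11.2 + 27.7 + 31.7)/10 = 26.2500
Σ_{t=1}^{9}(z_t−z̄)(z_{t+1}−z̄) = 448.1575
γ_1 = 448.1575 / 10 = 44.816

44.816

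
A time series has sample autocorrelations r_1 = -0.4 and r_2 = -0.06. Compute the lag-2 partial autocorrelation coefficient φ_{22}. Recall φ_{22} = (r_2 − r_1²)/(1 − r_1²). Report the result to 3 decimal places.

φ_{22} = (r_2 − r_1²) / (1 − r_1²)
r_1² = (-0.4)² = 0.16
Numerator = -0.06 − 0.1600 = -0.2200; denominator = 1 − 0.1600 = 0.8400
φ_{22} = -0.2200 / 0.8400 = -0.262

-0.262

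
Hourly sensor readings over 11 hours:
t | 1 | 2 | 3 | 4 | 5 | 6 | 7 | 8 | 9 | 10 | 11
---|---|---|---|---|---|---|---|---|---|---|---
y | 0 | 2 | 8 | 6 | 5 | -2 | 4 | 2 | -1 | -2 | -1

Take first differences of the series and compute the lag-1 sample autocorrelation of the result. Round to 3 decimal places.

-0.258

First differences Δy: 2, 6, -2, -1, -7, 6, -2, -3, -1, 1
Mean of differences = -0.1000
Numerator Σ(Δy_t−Δȳ)(Δy_{t+1}−Δȳ) = -37.4100
Denominator Σ(Δy_t−Δȳ)² = 144.9000
r_1(Δy) = -37.4100 / 144.9000 = -0.258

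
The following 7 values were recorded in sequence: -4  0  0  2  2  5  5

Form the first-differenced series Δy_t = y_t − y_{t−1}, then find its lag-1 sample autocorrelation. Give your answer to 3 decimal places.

-0.629

First differences Δy: 4, 0, 2, 0, 3, 0
Mean of differences = 1.5000
Numerator Σ(Δy_t−Δȳ)(Δy_{t+1}−Δȳ) = -9.7500
Denominator Σ(Δy_t−Δȳ)² = 15.5000
r_1(Δy) = -9.7500 / 15.5000 = -0.629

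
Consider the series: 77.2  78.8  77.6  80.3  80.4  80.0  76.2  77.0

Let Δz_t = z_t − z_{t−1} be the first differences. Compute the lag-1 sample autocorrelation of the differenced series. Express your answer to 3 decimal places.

-0.246

First differences Δz: 1.6, -1.2, 2.7, 0.1, -0.4, -3.8, 0.8
Mean of differences = -0.0286
Numerator Σ(Δz_t−Δz̄)(Δz_{t+1}−Δz̄) = -6.5251
Denominator Σ(Δz_t−Δz̄)² = 26.5343
r_1(Δz) = -6.5251 / 26.5343 = -0.246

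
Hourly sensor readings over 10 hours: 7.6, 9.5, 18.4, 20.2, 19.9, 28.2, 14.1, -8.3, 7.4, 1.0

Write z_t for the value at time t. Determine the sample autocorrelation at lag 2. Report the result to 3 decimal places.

0.039

Mean z̄ = (7.6 + 9.5 + 18.4 + 20.2 + 19.9 + 28.2 + 14.1 − 8.3 + 7.4 + 1.0)/10 = 11.8000
Numerator Σ_{t=1}^{8}(z_t−z̄)(z_{t+2}−z̄) = 40.1300
Denominator Σ(z_t−z̄)² = 1016.9200
r_2 = 40.1300 / 1016.9200 = 0.039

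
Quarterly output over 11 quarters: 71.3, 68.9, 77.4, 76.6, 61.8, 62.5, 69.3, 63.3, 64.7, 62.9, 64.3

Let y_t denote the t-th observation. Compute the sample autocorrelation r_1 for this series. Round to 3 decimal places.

Mean ȳ = (71.3 + 68.9 + 77.4 + 76.6 + 61.8 + 62.5 + 69.3 + 63.3 + 64.7 + 62.9 + 64.3)/11 = 67.5455
Numerator Σ_{t=1}^{10}(y_t−ȳ)(y_{t+1}−ȳ) = 108.7025
Denominator Σ(y_t−ȳ)² = 314.8073
r_1 = 108.7025 / 314.8073 = 0.345

0.345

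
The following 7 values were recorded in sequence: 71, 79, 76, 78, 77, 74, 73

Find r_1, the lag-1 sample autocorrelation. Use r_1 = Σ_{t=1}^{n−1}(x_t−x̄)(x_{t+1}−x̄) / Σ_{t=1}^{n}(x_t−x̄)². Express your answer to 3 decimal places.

Mean x̄ = (71 + 79 + 76 + 78 + 77 + 74 + 73)/7 = 75.4286
Numerator Σ_{t=1}^{6}(x_t−x̄)(x_{t+1}−x̄) = -7.0408
Denominator Σ(x_t−x̄)² = 49.7143
r_1 = -7.0408 / 49.7143 = -0.142

-0.142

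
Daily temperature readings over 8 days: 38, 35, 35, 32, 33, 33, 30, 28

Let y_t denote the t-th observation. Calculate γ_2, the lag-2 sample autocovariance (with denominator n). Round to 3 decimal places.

1.000

Mean ȳ = (38 + 35 + 35 + 32 + 33 + 33 + 30 + 28)/8 = 33.0000
Deviations: 5.0000, 2.0000, 2.0000, -1.0000, 0.0000, 0.0000, -3.0000, -5.0000
Σ_{t=1}^{6}(y_t−ȳ)(y_{t+2}−ȳ) = 8.0000
γ_2 = 8.0000 / 8 = 1.000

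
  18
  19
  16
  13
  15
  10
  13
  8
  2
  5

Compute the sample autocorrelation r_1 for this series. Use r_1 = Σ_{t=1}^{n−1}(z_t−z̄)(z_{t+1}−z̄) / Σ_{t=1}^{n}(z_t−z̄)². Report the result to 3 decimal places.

0.623

Mean z̄ = (18 + 19 + 16 + 13 + 15 + 10 + 13 + 8 + 2 + 5)/10 = 11.9000
Numerator Σ_{t=1}^{9}(z_t−z̄)(z_{t+1}−z̄) = 174.9900
Denominator Σ(z_t−z̄)² = 280.9000
r_1 = 174.9900 / 280.9000 = 0.623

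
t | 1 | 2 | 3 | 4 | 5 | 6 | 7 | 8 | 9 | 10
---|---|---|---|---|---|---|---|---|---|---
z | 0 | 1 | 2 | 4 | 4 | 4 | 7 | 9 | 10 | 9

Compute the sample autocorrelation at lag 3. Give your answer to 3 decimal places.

0.079

Mean z̄ = (0 + 1 + 2 + 4 + 4 + 4 + 7 + 9 + 10 + 9)/10 = 5.0000
Numerator Σ_{t=1}^{7}(z_t−z̄)(z_{t+3}−z̄) = 9.0000
Denominator Σ(z_t−z̄)² = 114.0000
r_3 = 9.0000 / 114.0000 = 0.079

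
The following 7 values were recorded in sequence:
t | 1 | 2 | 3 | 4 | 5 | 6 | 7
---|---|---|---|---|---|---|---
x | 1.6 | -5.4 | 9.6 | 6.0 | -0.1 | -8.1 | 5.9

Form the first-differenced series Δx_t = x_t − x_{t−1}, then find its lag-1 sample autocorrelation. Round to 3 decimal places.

-0.342

First differences Δx: -7.0, 15.0, -3.6, -6.1, -8.0, 14.0
Mean of differences = 0.7167
Numerator Σ(Δx_t−Δx̄)(Δx_{t+1}−Δx̄) = -198.8186
Denominator Σ(Δx_t−Δx̄)² = 581.0883
r_1(Δx) = -198.8186 / 581.0883 = -0.342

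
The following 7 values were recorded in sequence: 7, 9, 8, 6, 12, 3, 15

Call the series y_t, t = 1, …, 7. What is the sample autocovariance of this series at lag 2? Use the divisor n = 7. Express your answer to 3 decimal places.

Mean ȳ = (7 + 9 + 8 + 6 + 12 + 3 + 15)/7 = 8.5714
Deviations: -1.5714, 0.4286, -0.5714, -2.5714, 3.4286, -5.5714, 6.4286
Σ_{t=1}^{5}(y_t−ȳ)(y_{t+2}−ȳ) = 34.2041
γ_2 = 34.2041 / 7 = 4.886

4.886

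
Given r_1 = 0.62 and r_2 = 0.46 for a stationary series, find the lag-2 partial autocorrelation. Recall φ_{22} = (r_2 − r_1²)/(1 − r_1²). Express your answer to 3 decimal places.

φ_{22} = (r_2 − r_1²) / (1 − r_1²)
r_1² = (0.62)² = 0.3844
Numerator = 0.46 − 0.3844 = 0.0756; denominator = 1 − 0.3844 = 0.6156
φ_{22} = 0.0756 / 0.6156 = 0.123

0.123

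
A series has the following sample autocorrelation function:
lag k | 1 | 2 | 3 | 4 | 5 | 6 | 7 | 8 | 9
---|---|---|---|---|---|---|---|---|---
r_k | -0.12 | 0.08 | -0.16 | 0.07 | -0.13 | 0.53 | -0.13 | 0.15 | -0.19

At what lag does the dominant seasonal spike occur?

6

The largest autocorrelation is r_6 = 0.53; the remaining lags stay at or below 0.15.
The dominant spike at lag 6 indicates a seasonal period of 6.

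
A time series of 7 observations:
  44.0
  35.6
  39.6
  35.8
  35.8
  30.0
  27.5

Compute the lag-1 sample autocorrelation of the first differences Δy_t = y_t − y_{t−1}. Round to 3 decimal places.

-0.600

First differences Δy: -8.4, 4.0, -3.8, 0.0, -5.8, -2.5
Mean of differences = -2.7500
Numerator Σ(Δy_t−Δȳ)(Δy_{t+1}−Δȳ) = -57.2625
Denominator Σ(Δy_t−Δȳ)² = 95.5150
r_1(Δy) = -57.2625 / 95.5150 = -0.600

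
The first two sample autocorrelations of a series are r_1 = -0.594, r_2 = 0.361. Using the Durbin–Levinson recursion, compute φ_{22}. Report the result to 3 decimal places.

0.013

φ_{22} = (r_2 − r_1²) / (1 − r_1²)
r_1² = (-0.594)² = 0.352836
Numerator = 0.361 − 0.3528 = 0.0082; denominator = 1 − 0.3528 = 0.6472
φ_{22} = 0.0082 / 0.6472 = 0.013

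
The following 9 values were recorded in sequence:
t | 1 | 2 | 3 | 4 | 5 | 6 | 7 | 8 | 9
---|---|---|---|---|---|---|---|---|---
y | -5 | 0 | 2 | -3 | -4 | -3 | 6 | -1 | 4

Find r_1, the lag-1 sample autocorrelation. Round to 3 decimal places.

-0.101

Mean ȳ = (-5 + 0 + 2 − 3 − 4 − 3 + 6 − 1 + 4)/9 = -0.4444
Numerator Σ_{t=1}^{8}(y_t−ȳ)(y_{t+1}−ȳ) = -11.5309
Denominator Σ(y_t−ȳ)² = 114.2222
r_1 = -11.5309 / 114.2222 = -0.101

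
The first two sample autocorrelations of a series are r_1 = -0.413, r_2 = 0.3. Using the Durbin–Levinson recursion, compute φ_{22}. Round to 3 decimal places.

φ_{22} = (r_2 − r_1²) / (1 − r_1²)
r_1² = (-0.413)² = 0.170569
Numerator = 0.3 − 0.1706 = 0.1294; denominator = 1 − 0.1706 = 0.8294
φ_{22} = 0.1294 / 0.8294 = 0.156

0.156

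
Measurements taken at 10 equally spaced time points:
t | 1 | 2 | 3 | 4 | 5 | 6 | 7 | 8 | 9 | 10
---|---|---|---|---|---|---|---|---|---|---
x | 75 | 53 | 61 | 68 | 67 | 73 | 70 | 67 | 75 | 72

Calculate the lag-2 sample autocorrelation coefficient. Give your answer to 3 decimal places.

-0.093

Mean x̄ = (75 + 53 + 61 + 68 + 67 + 73 + 70 + 67 + 75 + 72)/10 = 68.1000
Numerator Σ_{t=1}^{8}(x_t−x̄)(x_{t+2}−x̄) = -38.8200
Denominator Σ(x_t−x̄)² = 418.9000
r_2 = -38.8200 / 418.9000 = -0.093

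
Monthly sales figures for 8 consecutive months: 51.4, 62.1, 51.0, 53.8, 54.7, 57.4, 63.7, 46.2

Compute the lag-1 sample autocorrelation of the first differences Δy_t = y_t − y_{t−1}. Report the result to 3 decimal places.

-0.399

First differences Δy: 10.7, -11.1, 2.8, 0.9, 2.7, 6.3, -17.5
Mean of differences = -0.7429
Numerator Σ(Δy_t−Δȳ)(Δy_{t+1}−Δȳ) = -237.5033
Denominator Σ(Δy_t−Δȳ)² = 595.7171
r_1(Δy) = -237.5033 / 595.7171 = -0.399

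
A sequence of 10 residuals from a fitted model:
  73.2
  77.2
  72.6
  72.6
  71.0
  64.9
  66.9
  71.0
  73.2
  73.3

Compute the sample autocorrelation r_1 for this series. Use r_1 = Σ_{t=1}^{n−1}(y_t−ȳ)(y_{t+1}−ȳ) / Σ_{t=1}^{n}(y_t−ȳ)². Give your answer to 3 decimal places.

0.504

Mean ȳ = (73.2 + 77.2 + 72.6 + 72.6 + 71.0 + 64.9 + 66.9 + 71.0 + 73.2 + 73.3)/10 = 71.5900
Numerator Σ_{t=1}^{9}(y_t−ȳ)(y_{t+1}−ȳ) = 55.0159
Denominator Σ(y_t−ȳ)² = 109.0690
r_1 = 55.0159 / 109.0690 = 0.504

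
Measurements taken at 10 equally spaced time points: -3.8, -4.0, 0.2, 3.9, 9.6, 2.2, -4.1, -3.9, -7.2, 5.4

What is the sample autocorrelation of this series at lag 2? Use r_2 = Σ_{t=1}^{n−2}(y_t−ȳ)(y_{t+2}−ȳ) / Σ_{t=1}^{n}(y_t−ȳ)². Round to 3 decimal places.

-0.172

Mean ȳ = (-3.8 − 4.0 + 0.2 + 3.9 + 9.6 + 2.2 − 4.1 − 3.9 − 7.2 + 5.4)/10 = -0.1700
Numerator Σ_{t=1}^{8}(y_t−ȳ)(y_{t+2}−ȳ) = -44.0548
Denominator Σ(y_t−ȳ)² = 255.4210
r_2 = -44.0548 / 255.4210 = -0.172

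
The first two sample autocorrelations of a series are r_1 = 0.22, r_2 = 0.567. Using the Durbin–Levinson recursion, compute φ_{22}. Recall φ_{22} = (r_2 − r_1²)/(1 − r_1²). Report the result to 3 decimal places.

0.545

φ_{22} = (r_2 − r_1²) / (1 − r_1²)
r_1² = (0.22)² = 0.0484
Numerator = 0.567 − 0.0484 = 0.5186; denominator = 1 − 0.0484 = 0.9516
φ_{22} = 0.5186 / 0.9516 = 0.545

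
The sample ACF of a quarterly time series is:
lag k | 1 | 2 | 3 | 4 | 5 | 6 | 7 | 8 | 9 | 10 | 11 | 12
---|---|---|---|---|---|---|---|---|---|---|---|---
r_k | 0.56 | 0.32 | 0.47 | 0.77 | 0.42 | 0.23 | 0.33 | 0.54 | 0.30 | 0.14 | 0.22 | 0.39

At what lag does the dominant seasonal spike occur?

The largest autocorrelation is r_4 = 0.77; the remaining lags stay at or below 0.56. The elevated value at lag 1 (0.56), dropping to 0.32 at lag 2, reflects decaying short-term dependence rather than seasonality.
The dominant spike at lag 4 indicates a seasonal period of 4.

4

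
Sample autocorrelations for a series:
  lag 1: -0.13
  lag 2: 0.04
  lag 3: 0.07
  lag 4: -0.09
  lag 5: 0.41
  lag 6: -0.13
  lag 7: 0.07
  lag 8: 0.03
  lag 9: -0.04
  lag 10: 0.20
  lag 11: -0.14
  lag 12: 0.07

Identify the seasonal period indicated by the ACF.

5

The largest autocorrelation is r_5 = 0.41, with a weaker echo at lag 10 (0.20); the remaining lags stay at or below 0.07.
The dominant spike at lag 5 indicates a seasonal period of 5.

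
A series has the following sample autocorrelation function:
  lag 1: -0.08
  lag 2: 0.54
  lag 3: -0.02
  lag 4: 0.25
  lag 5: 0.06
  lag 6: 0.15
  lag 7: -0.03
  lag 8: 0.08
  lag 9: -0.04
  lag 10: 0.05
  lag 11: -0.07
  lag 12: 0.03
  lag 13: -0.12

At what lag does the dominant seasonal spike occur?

The largest autocorrelation is r_2 = 0.54, with weaker echoes at lags 4 (0.25) and 6 (0.15); the remaining lags stay at or below 0.08.
The dominant spike at lag 2 indicates a seasonal period of 2.

2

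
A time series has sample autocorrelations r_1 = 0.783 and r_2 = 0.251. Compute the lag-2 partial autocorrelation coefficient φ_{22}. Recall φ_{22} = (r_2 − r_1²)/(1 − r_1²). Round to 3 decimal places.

φ_{22} = (r_2 − r_1²) / (1 − r_1²)
r_1² = (0.783)² = 0.613089
Numerator = 0.251 − 0.6131 = -0.3621; denominator = 1 − 0.6131 = 0.3869
φ_{22} = -0.3621 / 0.3869 = -0.936

-0.936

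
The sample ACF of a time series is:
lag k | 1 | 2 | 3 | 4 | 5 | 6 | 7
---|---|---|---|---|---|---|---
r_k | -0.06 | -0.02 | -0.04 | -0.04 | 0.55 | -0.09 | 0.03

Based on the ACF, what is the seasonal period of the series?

5

The largest autocorrelation is r_5 = 0.55; the remaining lags stay at or below 0.03.
The dominant spike at lag 5 indicates a seasonal period of 5.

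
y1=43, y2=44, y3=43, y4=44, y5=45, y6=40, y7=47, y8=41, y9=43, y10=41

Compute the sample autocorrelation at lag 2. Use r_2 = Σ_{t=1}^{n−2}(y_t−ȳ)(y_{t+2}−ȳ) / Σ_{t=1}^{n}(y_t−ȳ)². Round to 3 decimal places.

Mean ȳ = (43 + 44 + 43 + 44 + 45 + 40 + 47 + 41 + 43 + 41)/10 = 43.1000
Numerator Σ_{t=1}^{8}(y_t−ȳ)(y_{t+2}−ȳ) = 15.7800
Denominator Σ(y_t−ȳ)² = 38.9000
r_2 = 15.7800 / 38.9000 = 0.406

0.406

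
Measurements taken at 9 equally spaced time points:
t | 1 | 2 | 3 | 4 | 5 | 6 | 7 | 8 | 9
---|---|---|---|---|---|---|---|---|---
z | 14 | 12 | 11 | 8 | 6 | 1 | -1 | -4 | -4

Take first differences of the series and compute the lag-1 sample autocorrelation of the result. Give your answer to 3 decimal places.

First differences Δz: -2, -1, -3, -2, -5, -2, -3, 0
Mean of differences = -2.2500
Numerator Σ(Δz_t−Δz̄)(Δz_{t+1}−Δz̄) = -4.0625
Denominator Σ(Δz_t−Δz̄)² = 15.5000
r_1(Δz) = -4.0625 / 15.5000 = -0.262

-0.262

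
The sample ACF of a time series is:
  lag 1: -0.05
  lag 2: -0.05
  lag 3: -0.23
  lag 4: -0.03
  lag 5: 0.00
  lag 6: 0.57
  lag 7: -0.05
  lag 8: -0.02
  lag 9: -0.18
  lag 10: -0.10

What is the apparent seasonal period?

The largest autocorrelation is r_6 = 0.57; the remaining lags stay at or below 0.00.
The dominant spike at lag 6 indicates a seasonal period of 6.

6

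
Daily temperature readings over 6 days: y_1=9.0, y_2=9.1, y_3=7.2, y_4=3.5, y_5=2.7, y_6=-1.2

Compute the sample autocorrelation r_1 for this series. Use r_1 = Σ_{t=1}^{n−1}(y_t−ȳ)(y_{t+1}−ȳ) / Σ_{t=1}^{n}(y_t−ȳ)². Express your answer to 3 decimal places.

0.475

Mean ȳ = (9.0 + 9.1 + 7.2 + 3.5 + 2.7 − 1.2)/6 = 5.0500
Deviations from mean: 3.9500, 4.0500, 2.1500, -1.5500, -2.3500, -6.2500
Σ(y_t−ȳ)(y_{t+1}−ȳ) = (15.9975) + (8.7075) + (-3.3325) + (3.6425) + (14.6875) = 39.7025
Denominator Σ(y_t−ȳ)² = 83.6150
r_1 = 39.7025 / 83.6150 = 0.475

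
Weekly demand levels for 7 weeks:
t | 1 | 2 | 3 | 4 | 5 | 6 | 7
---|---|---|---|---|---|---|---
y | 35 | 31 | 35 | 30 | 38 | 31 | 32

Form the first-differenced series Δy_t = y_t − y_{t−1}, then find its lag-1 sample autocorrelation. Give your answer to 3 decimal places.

-0.822

First differences Δy: -4, 4, -5, 8, -7, 1
Mean of differences = -0.5000
Numerator Σ(Δy_t−Δȳ)(Δy_{t+1}−Δȳ) = -139.2500
Denominator Σ(Δy_t−Δȳ)² = 169.5000
r_1(Δy) = -139.2500 / 169.5000 = -0.822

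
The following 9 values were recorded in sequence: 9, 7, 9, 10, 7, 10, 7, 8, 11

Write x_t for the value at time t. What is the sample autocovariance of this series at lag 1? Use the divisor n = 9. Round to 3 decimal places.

-0.864

Mean x̄ = (9 + 7 + 9 + 10 + 7 + 10 + 7 + 8 + 11)/9 = 8.6667
Σ_{t=1}^{8}(x_t−x̄)(x_{t+1}−x̄) = -7.7778
γ_1 = -7.7778 / 9 = -0.864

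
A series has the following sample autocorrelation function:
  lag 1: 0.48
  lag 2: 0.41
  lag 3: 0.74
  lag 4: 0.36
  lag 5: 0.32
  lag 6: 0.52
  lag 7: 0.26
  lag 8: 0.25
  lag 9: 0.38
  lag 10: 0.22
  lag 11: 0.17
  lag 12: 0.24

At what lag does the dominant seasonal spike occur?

3

The largest autocorrelation is r_3 = 0.74, with a weaker echo at lag 6 (0.52); the remaining lags stay at or below 0.48. The elevated value at lag 1 (0.48), dropping to 0.41 at lag 2, reflects decaying short-term dependence rather than seasonality.
The dominant spike at lag 3 indicates a seasonal period of 3.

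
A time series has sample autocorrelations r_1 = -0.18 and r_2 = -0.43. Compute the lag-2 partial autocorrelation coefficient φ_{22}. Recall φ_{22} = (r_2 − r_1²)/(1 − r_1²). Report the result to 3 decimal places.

φ_{22} = (r_2 − r_1²) / (1 − r_1²)
r_1² = (-0.18)² = 0.0324
Numerator = -0.43 − 0.0324 = -0.4624; denominator = 1 − 0.0324 = 0.9676
φ_{22} = -0.4624 / 0.9676 = -0.478

-0.478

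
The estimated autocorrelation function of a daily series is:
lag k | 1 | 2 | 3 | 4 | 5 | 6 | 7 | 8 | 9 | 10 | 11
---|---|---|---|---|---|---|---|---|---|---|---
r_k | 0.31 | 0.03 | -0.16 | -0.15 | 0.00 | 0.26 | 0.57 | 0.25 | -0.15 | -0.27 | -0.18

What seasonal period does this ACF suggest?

The largest autocorrelation is r_7 = 0.57; the remaining lags stay at or below 0.31. The elevated value at lag 1 (0.31), dropping to 0.03 at lag 2, reflects decaying short-term dependence rather than seasonality.
The dominant spike at lag 7 indicates a seasonal period of 7.

7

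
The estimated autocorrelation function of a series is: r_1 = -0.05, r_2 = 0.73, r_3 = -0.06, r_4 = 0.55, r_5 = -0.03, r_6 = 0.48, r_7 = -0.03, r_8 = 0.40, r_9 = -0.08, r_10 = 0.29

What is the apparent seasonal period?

The largest autocorrelation is r_2 = 0.73, with weaker echoes at lags 4 (0.55), 6 (0.48), 8 (0.40) and 10 (0.29); the remaining lags stay at or below -0.03.
The dominant spike at lag 2 indicates a seasonal period of 2.

2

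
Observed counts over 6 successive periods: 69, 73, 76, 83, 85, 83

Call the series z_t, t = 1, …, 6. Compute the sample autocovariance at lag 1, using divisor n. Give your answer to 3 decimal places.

Mean z̄ = (69 + 73 + 76 + 83 + 85 + 83)/6 = 78.1667
Deviations: -9.1667, -5.1667, -2.1667, 4.8333, 6.8333, 4.8333
Σ_{t=1}^{5}(z_t−z̄)(z_{t+1}−z̄) = 114.1389
γ_1 = 114.1389 / 6 = 19.023

19.023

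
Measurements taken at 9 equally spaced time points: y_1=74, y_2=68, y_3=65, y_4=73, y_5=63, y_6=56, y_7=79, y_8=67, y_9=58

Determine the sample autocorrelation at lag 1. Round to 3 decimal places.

Mean ȳ = (74 + 68 + 65 + 73 + 63 + 56 + 79 + 67 + 58)/9 = 67.0000
Numerator Σ_{t=1}^{8}(y_t−ȳ)(y_{t+1}−ȳ) = -119.0000
Denominator Σ(y_t−ȳ)² = 452.0000
r_1 = -119.0000 / 452.0000 = -0.263

-0.263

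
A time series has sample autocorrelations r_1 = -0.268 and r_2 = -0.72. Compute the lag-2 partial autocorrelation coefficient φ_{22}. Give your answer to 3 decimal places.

φ_{22} = (r_2 − r_1²) / (1 − r_1²)
r_1² = (-0.268)² = 0.071824
Numerator = -0.72 − 0.0718 = -0.7918; denominator = 1 − 0.0718 = 0.9282
φ_{22} = -0.7918 / 0.9282 = -0.853

-0.853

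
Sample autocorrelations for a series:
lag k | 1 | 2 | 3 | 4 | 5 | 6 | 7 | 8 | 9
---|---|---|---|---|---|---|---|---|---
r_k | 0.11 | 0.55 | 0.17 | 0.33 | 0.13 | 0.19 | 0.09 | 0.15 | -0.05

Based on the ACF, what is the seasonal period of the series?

2

The largest autocorrelation is r_2 = 0.55, with weaker echoes at lags 4 (0.33) and 6 (0.19); the remaining lags stay at or below 0.17.
The dominant spike at lag 2 indicates a seasonal period of 2.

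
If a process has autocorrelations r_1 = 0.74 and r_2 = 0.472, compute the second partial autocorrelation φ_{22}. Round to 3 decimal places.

-0.167

φ_{22} = (r_2 − r_1²) / (1 − r_1²)
r_1² = (0.74)² = 0.5476
Numerator = 0.472 − 0.5476 = -0.0756; denominator = 1 − 0.5476 = 0.4524
φ_{22} = -0.0756 / 0.4524 = -0.167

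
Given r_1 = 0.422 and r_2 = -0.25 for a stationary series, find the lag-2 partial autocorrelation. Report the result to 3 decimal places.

-0.521

φ_{22} = (r_2 − r_1²) / (1 − r_1²)
r_1² = (0.422)² = 0.178084
Numerator = -0.25 − 0.1781 = -0.4281; denominator = 1 − 0.1781 = 0.8219
φ_{22} = -0.4281 / 0.8219 = -0.521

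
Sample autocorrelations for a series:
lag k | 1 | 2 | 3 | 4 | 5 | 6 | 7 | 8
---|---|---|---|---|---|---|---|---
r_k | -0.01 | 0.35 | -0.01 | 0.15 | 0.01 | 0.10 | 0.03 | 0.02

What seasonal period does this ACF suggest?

The largest autocorrelation is r_2 = 0.35, with a weaker echo at lag 4 (0.15); the remaining lags stay at or below 0.10.
The dominant spike at lag 2 indicates a seasonal period of 2.

2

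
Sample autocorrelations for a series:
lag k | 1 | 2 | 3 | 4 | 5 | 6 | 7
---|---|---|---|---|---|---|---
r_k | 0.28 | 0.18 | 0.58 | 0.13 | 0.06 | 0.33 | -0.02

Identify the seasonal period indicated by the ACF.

3

The largest autocorrelation is r_3 = 0.58, with a weaker echo at lag 6 (0.33); the remaining lags stay at or below 0.28. The elevated value at lag 1 (0.28), dropping to 0.18 at lag 2, reflects decaying short-term dependence rather than seasonality.
The dominant spike at lag 3 indicates a seasonal period of 3.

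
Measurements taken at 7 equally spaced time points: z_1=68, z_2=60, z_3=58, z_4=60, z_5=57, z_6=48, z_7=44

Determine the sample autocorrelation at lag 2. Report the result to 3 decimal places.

-0.014

Mean z̄ = (68 + 60 + 58 + 60 + 57 + 48 + 44)/7 = 56.4286
Numerator Σ_{t=1}^{5}(z_t−z̄)(z_{t+2}−z̄) = -5.3673
Denominator Σ(z_t−z̄)² = 387.7143
r_2 = -5.3673 / 387.7143 = -0.014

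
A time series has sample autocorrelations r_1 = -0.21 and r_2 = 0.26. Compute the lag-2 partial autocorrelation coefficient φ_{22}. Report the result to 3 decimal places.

φ_{22} = (r_2 − r_1²) / (1 − r_1²)
r_1² = (-0.21)² = 0.0441
Numerator = 0.26 − 0.0441 = 0.2159; denominator = 1 − 0.0441 = 0.9559
φ_{22} = 0.2159 / 0.9559 = 0.226

0.226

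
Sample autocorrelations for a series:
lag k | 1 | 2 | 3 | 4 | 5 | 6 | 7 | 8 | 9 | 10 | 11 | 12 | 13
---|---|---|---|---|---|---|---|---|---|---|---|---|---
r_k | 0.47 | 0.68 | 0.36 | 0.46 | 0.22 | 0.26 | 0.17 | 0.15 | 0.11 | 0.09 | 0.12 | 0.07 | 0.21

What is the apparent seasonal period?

The largest autocorrelation is r_2 = 0.68; the remaining lags stay at or below 0.47.
The dominant spike at lag 2 indicates a seasonal period of 2.

2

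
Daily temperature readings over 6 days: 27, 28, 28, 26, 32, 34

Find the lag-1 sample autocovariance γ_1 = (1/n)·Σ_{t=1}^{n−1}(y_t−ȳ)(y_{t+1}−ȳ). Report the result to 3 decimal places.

2.051

Mean ȳ = (27 + 28 + 28 + 26 + 32 + 34)/6 = 29.1667
Σ_{t=1}^{5}(y_t−ȳ)(y_{t+1}−ȳ) = 12.3056
γ_1 = 12.3056 / 6 = 2.051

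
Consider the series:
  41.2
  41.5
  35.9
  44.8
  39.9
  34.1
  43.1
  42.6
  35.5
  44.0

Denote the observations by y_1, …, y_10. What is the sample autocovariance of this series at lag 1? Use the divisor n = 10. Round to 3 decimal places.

Mean ȳ = (41.2 + 41.5 + 35.9 + 44.8 + 39.9 + 34.1 + 43.1 + 42.6 + 35.5 + 44.0)/10 = 40.2600
Σ_{t=1}^{9}(y_t−ȳ)(y_{t+1}−ȳ) = -63.2416
γ_1 = -63.2416 / 10 = -6.324

-6.324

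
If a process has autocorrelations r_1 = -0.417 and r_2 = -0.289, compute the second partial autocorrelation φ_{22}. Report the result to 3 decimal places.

-0.560

φ_{22} = (r_2 − r_1²) / (1 − r_1²)
r_1² = (-0.417)² = 0.173889
Numerator = -0.289 − 0.1739 = -0.4629; denominator = 1 − 0.1739 = 0.8261
φ_{22} = -0.4629 / 0.8261 = -0.560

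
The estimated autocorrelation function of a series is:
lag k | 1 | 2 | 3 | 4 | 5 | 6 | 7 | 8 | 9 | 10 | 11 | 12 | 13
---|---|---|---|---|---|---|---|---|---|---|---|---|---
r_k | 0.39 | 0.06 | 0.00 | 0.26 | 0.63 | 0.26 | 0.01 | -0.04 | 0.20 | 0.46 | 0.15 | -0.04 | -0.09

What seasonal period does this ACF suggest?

The largest autocorrelation is r_5 = 0.63, with a weaker echo at lag 10 (0.46); the remaining lags stay at or below 0.39. The elevated value at lag 1 (0.39), dropping to 0.06 at lag 2, reflects decaying short-term dependence rather than seasonality.
The dominant spike at lag 5 indicates a seasonal period of 5.

5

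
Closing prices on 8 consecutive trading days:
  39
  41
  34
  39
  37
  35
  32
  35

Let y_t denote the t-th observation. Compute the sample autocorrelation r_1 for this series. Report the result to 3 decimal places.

0.121

Mean ȳ = (39 + 41 + 34 + 39 + 37 + 35 + 32 + 35)/8 = 36.5000
Deviations from mean: 2.5000, 4.5000, -2.5000, 2.5000, 0.5000, -1.5000, -4.5000, -1.5000
Numerator Σ_{t=1}^{7}(y_t−ȳ)(y_{t+1}−ȳ) = 7.7500
Denominator Σ(y_t−ȳ)² = 64.0000
r_1 = 7.7500 / 64.0000 = 0.121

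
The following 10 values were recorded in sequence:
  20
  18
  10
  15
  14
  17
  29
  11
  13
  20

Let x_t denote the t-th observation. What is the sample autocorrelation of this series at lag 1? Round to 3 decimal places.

Mean x̄ = (20 + 18 + 10 + 15 + 14 + 17 + 29 + 11 + 13 + 20)/10 = 16.7000
Numerator Σ_{t=1}^{9}(x_t−x̄)(x_{t+1}−x̄) = -46.7900
Denominator Σ(x_t−x̄)² = 276.1000
r_1 = -46.7900 / 276.1000 = -0.169

-0.169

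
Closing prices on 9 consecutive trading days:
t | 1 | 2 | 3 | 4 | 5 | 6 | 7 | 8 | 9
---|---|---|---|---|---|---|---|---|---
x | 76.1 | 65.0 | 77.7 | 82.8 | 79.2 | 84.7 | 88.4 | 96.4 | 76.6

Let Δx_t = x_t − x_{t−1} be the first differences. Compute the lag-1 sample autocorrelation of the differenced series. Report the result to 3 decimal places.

-0.273

First differences Δx: -11.1, 12.7, 5.1, -3.6, 5.5, 3.7, 8.0, -19.8
Mean of differences = 0.0625
Numerator Σ(Δx_t−Δx̄)(Δx_{t+1}−Δx̄) = -224.7764
Denominator Σ(Δx_t−Δx̄)² = 823.4188
r_1(Δx) = -224.7764 / 823.4188 = -0.273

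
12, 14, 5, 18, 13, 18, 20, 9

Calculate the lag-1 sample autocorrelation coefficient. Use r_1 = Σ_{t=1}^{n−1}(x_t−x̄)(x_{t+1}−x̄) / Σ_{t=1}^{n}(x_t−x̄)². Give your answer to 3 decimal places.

Mean x̄ = (12 + 14 + 5 + 18 + 13 + 18 + 20 + 9)/8 = 13.6250
Σ(x_t−x̄)(x_{t+1}−x̄) = (-0.6094) + (-3.2344) + (-37.7344) + (-2.7344) + (-2.7344) + (27.8906) + (-29.4844) = -48.6406
Denominator Σ(x_t−x̄)² = 177.8750
r_1 = -48.6406 / 177.8750 = -0.273

-0.273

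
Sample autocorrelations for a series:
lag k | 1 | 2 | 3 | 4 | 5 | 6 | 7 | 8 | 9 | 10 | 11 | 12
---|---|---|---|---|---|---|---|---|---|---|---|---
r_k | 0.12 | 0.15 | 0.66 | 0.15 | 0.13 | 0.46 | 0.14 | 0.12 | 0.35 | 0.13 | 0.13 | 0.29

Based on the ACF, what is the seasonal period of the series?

3

The largest autocorrelation is r_3 = 0.66, with weaker echoes at lags 6 (0.46), 9 (0.35) and 12 (0.29); the remaining lags stay at or below 0.15.
The dominant spike at lag 3 indicates a seasonal period of 3.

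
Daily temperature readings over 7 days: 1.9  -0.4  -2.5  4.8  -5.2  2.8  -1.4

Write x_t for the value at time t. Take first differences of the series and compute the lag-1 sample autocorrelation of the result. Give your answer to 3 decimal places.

-0.806

First differences Δx: -2.3, -2.1, 7.3, -10.0, 8.0, -4.2
Mean of differences = -0.5500
Numerator Σ(Δx_t−Δx̄)(Δx_{t+1}−Δx̄) = -195.6425
Denominator Σ(Δx_t−Δx̄)² = 242.8150
r_1(Δx) = -195.6425 / 242.8150 = -0.806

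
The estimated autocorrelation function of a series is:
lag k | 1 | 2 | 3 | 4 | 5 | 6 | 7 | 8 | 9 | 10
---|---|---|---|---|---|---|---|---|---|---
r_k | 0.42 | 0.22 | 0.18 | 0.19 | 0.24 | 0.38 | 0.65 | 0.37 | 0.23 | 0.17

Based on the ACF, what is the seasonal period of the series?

7

The largest autocorrelation is r_7 = 0.65; the remaining lags stay at or below 0.42. The elevated value at lag 1 (0.42), dropping to 0.22 at lag 2, reflects decaying short-term dependence rather than seasonality.
The dominant spike at lag 7 indicates a seasonal period of 7.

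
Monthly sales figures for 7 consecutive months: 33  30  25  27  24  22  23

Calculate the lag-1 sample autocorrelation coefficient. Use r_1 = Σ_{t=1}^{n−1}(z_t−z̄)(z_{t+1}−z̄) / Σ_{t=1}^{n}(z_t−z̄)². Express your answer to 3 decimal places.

Mean z̄ = (33 + 30 + 25 + 27 + 24 + 22 + 23)/7 = 26.2857
Deviations from mean: 6.7143, 3.7143, -1.2857, 0.7143, -2.2857, -4.2857, -3.2857
Numerator Σ_{t=1}^{6}(z_t−z̄)(z_{t+1}−z̄) = 41.4898
Denominator Σ(z_t−z̄)² = 95.4286
r_1 = 41.4898 / 95.4286 = 0.435

0.435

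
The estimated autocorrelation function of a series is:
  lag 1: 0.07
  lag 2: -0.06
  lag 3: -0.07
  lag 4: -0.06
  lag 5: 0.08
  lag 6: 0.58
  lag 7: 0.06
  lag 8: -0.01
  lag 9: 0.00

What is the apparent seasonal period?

6

The largest autocorrelation is r_6 = 0.58; the remaining lags stay at or below 0.08.
The dominant spike at lag 6 indicates a seasonal period of 6.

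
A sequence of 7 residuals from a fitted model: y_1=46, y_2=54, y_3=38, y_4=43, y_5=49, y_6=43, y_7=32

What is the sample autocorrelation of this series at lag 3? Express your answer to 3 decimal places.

Mean ȳ = (46 + 54 + 38 + 43 + 49 + 43 + 32)/7 = 43.5714
Numerator Σ_{t=1}^{4}(y_t−ȳ)(y_{t+3}−ȳ) = 65.0204
Denominator Σ(y_t−ȳ)² = 309.7143
r_3 = 65.0204 / 309.7143 = 0.210

0.210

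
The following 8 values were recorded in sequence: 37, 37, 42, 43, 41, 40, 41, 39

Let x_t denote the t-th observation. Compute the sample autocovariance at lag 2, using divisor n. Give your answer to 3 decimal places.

Mean x̄ = (37 + 37 + 42 + 43 + 41 + 40 + 41 + 39)/8 = 40.0000
Deviations: -3.0000, -3.0000, 2.0000, 3.0000, 1.0000, 0.0000, 1.0000, -1.0000
Σ_{t=1}^{6}(x_t−x̄)(x_{t+2}−x̄) = -12.0000
γ_2 = -12.0000 / 8 = -1.500

-1.500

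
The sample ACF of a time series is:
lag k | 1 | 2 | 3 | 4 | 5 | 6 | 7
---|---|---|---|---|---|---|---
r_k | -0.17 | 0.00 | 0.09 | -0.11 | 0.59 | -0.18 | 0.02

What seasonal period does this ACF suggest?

The largest autocorrelation is r_5 = 0.59; the remaining lags stay at or below 0.09.
The dominant spike at lag 5 indicates a seasonal period of 5.

5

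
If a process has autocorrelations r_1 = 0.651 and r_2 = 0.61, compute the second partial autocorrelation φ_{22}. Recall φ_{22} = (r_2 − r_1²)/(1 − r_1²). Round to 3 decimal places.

φ_{22} = (r_2 − r_1²) / (1 − r_1²)
r_1² = (0.651)² = 0.423801
Numerator = 0.61 − 0.4238 = 0.1862; denominator = 1 − 0.4238 = 0.5762
φ_{22} = 0.1862 / 0.5762 = 0.323

0.323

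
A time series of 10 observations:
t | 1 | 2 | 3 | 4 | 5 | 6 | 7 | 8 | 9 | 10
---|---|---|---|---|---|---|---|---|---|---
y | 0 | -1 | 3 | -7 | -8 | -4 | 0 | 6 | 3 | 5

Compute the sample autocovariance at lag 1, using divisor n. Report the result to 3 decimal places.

Mean ȳ = (0 − 1 + 3 − 7 − 8 − 4 + 0 + 6 + 3 + 5)/10 = -0.3000
Σ_{t=1}^{9}(y_t−ȳ)(y_{t+1}−ȳ) = 94.5100
γ_1 = 94.5100 / 10 = 9.451

9.451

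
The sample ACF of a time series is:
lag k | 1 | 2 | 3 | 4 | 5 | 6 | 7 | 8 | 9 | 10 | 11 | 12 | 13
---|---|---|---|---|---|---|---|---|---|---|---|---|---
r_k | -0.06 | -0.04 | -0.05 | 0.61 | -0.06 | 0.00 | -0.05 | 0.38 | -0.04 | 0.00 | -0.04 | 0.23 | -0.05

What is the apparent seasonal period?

The largest autocorrelation is r_4 = 0.61, with weaker echoes at lags 8 (0.38) and 12 (0.23); the remaining lags stay at or below 0.00.
The dominant spike at lag 4 indicates a seasonal period of 4.

4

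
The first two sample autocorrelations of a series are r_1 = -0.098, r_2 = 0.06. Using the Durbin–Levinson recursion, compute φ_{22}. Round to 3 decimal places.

0.051

φ_{22} = (r_2 − r_1²) / (1 − r_1²)
r_1² = (-0.098)² = 0.009604
Numerator = 0.06 − 0.0096 = 0.0504; denominator = 1 − 0.0096 = 0.9904
φ_{22} = 0.0504 / 0.9904 = 0.051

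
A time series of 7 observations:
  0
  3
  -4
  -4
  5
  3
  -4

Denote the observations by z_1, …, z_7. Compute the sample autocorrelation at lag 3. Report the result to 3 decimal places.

0.202

Mean z̄ = (0 + 3 − 4 − 4 + 5 + 3 − 4)/7 = -0.1429
Numerator Σ_{t=1}^{4}(z_t−z̄)(z_{t+3}−z̄) = 18.3673
Denominator Σ(z_t−z̄)² = 90.8571
r_3 = 18.3673 / 90.8571 = 0.202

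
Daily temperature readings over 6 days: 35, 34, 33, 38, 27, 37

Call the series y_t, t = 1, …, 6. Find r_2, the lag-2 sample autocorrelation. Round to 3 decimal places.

Mean ȳ = (35 + 34 + 33 + 38 + 27 + 37)/6 = 34.0000
Σ(y_t−ȳ)(y_{t+2}−ȳ) = (-1.0000) + (0.0000) + (7.0000) + (12.0000) = 18.0000
Denominator Σ(y_t−ȳ)² = 76.0000
r_2 = 18.0000 / 76.0000 = 0.237

0.237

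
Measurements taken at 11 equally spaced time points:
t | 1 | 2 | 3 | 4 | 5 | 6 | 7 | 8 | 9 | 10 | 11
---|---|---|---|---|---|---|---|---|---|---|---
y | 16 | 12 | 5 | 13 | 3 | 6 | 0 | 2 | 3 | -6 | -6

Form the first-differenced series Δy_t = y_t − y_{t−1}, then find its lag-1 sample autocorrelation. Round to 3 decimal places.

First differences Δy: -4, -7, 8, -10, 3, -6, 2, 1, -9, 0
Mean of differences = -2.2000
Numerator Σ(Δy_t−Δȳ)(Δy_{t+1}−Δȳ) = -219.4400
Denominator Σ(Δy_t−Δȳ)² = 311.6000
r_1(Δy) = -219.4400 / 311.6000 = -0.704

-0.704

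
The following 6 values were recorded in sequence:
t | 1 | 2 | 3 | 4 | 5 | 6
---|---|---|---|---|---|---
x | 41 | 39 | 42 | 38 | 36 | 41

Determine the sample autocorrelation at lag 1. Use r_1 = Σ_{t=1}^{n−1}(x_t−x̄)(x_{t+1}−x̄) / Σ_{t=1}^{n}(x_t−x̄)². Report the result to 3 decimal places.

-0.225

Mean x̄ = (41 + 39 + 42 + 38 + 36 + 41)/6 = 39.5000
Deviations from mean: 1.5000, -0.5000, 2.5000, -1.5000, -3.5000, 1.5000
Numerator Σ_{t=1}^{5}(x_t−x̄)(x_{t+1}−x̄) = -5.7500
Denominator Σ(x_t−x̄)² = 25.5000
r_1 = -5.7500 / 25.5000 = -0.225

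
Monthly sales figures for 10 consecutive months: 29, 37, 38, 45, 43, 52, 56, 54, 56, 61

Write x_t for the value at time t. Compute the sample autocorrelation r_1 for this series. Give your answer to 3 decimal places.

0.598

Mean x̄ = (29 + 37 + 38 + 45 + 43 + 52 + 56 + 54 + 56 + 61)/10 = 47.1000
Numerator Σ_{t=1}^{9}(x_t−x̄)(x_{t+1}−x̄) = 572.4900
Denominator Σ(x_t−x̄)² = 956.9000
r_1 = 572.4900 / 956.9000 = 0.598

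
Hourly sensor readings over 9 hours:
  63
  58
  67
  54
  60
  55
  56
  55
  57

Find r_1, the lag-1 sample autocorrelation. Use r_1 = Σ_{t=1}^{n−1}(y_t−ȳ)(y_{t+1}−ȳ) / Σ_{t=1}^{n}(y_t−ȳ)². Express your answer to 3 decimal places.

-0.235

Mean ȳ = (63 + 58 + 67 + 54 + 60 + 55 + 56 + 55 + 57)/9 = 58.3333
Numerator Σ_{t=1}^{8}(y_t−ȳ)(y_{t+1}−ȳ) = -34.7778
Denominator Σ(y_t−ȳ)² = 148.0000
r_1 = -34.7778 / 148.0000 = -0.235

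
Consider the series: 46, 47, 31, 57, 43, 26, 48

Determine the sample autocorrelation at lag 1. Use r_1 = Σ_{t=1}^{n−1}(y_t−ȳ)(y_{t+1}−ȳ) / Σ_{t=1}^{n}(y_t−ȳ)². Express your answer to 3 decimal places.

-0.434

Mean ȳ = (46 + 47 + 31 + 57 + 43 + 26 + 48)/7 = 42.5714
Deviations from mean: 3.4286, 4.4286, -11.5714, 14.4286, 0.4286, -16.5714, 5.4286
Σ(y_t−ȳ)(y_{t+1}−ȳ) = (15.1837) + (-51.2449) + (-166.9592) + (6.1837) + (-7.1020) + (-89.9592) = -293.8980
Denominator Σ(y_t−ȳ)² = 677.7143
r_1 = -293.8980 / 677.7143 = -0.434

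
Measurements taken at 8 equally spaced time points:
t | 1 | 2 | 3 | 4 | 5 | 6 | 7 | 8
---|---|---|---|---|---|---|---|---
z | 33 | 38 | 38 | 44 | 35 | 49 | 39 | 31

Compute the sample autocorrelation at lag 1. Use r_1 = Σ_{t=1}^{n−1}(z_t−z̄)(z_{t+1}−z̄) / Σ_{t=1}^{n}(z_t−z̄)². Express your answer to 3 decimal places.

Mean z̄ = (33 + 38 + 38 + 44 + 35 + 49 + 39 + 31)/8 = 38.3750
Deviations from mean: -5.3750, -0.3750, -0.3750, 5.6250, -3.3750, 10.6250, 0.6250, -7.3750
Σ(z_t−z̄)(z_{t+1}−z̄) = (2.0156) + (0.1406) + (-2.1094) + (-18.9844) + (-35.8594) + (6.6406) + (-4.6094) = -52.7656
Denominator Σ(z_t−z̄)² = 239.8750
r_1 = -52.7656 / 239.8750 = -0.220

-0.220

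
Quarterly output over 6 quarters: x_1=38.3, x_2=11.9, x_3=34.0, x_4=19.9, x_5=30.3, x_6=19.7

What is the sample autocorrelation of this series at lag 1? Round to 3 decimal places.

Mean x̄ = (38.3 + 11.9 + 34.0 + 19.9 + 30.3 + 19.7)/6 = 25.6833
Deviations from mean: 12.6167, -13.7833, 8.3167, -5.7833, 4.6167, -5.9833
Σ(x_t−x̄)(x_{t+1}−x̄) = (-173.8997) + (-114.6314) + (-48.0981) + (-26.6997) + (-27.6231) = -390.9519
Denominator Σ(x_t−x̄)² = 508.8883
r_1 = -390.9519 / 508.8883 = -0.768

-0.768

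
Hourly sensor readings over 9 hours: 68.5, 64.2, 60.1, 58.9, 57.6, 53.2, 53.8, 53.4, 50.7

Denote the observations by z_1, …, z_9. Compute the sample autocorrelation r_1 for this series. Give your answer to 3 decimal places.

Mean z̄ = (68.5 + 64.2 + 60.1 + 58.9 + 57.6 + 53.2 + 53.8 + 53.4 + 50.7)/9 = 57.8222
Numerator Σ_{t=1}^{8}(z_t−z̄)(z_{t+1}−z̄) = 153.7451
Denominator Σ(z_t−z̄)² = 268.9156
r_1 = 153.7451 / 268.9156 = 0.572

0.572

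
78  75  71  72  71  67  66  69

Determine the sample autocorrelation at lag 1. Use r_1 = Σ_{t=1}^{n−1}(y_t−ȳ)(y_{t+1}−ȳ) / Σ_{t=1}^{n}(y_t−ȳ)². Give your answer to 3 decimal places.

0.527

Mean ȳ = (78 + 75 + 71 + 72 + 71 + 67 + 66 + 69)/8 = 71.1250
Σ(y_t−ȳ)(y_{t+1}−ȳ) = (26.6406) + (-0.4844) + (-0.1094) + (-0.1094) + (0.5156) + (21.1406) + (10.8906) = 58.4844
Denominator Σ(y_t−ȳ)² = 110.8750
r_1 = 58.4844 / 110.8750 = 0.527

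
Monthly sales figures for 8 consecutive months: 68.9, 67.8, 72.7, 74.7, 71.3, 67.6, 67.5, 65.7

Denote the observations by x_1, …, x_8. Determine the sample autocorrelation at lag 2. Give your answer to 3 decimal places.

Mean x̄ = (68.9 + 67.8 + 72.7 + 74.7 + 71.3 + 67.6 + 67.5 + 65.7)/8 = 69.5250
Deviations from mean: -0.6250, -1.7250, 3.1750, 5.1750, 1.7750, -1.9250, -2.0250, -3.8250
Σ(x_t−x̄)(x_{t+2}−x̄) = (-1.9844) + (-8.9269) + (5.6356) + (-9.9619) + (-3.5944) + (7.3631) = -11.4688
Denominator Σ(x_t−x̄)² = 65.8150
r_2 = -11.4688 / 65.8150 = -0.174

-0.174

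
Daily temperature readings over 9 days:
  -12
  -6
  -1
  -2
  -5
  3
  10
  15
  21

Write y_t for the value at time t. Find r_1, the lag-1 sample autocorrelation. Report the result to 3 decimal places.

0.570

Mean ȳ = (-12 − 6 − 1 − 2 − 5 + 3 + 10 + 15 + 21)/9 = 2.5556
Numerator Σ_{t=1}^{8}(y_t−ȳ)(y_{t+1}−ȳ) = 527.6914
Denominator Σ(y_t−ȳ)² = 926.2222
r_1 = 527.6914 / 926.2222 = 0.570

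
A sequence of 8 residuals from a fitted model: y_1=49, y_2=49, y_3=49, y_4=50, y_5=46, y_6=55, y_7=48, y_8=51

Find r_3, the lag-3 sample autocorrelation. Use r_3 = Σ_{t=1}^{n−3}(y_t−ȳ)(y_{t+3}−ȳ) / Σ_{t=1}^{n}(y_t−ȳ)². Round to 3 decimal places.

Mean ȳ = (49 + 49 + 49 + 50 + 46 + 55 + 48 + 51)/8 = 49.6250
Numerator Σ_{t=1}^{5}(y_t−ȳ)(y_{t+3}−ȳ) = -6.9219
Denominator Σ(y_t−ȳ)² = 47.8750
r_3 = -6.9219 / 47.8750 = -0.145

-0.145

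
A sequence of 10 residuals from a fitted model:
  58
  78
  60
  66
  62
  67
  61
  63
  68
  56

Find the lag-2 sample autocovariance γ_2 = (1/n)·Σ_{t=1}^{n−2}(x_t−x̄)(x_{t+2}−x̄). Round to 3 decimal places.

6.448

Mean x̄ = (58 + 78 + 60 + 66 + 62 + 67 + 61 + 63 + 68 + 56)/10 = 63.9000
Σ_{t=1}^{8}(x_t−x̄)(x_{t+2}−x̄) = 64.4800
γ_2 = 64.4800 / 10 = 6.448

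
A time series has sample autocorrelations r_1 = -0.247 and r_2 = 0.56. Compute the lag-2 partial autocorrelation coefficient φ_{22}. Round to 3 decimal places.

0.531

φ_{22} = (r_2 − r_1²) / (1 − r_1²)
r_1² = (-0.247)² = 0.061009
Numerator = 0.56 − 0.0610 = 0.4990; denominator = 1 − 0.0610 = 0.9390
φ_{22} = 0.4990 / 0.9390 = 0.531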